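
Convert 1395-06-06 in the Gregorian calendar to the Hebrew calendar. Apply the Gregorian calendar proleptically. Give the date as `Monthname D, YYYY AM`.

Both dates share Julian Day Number 2230730; in the Hebrew calendar that is 9 Sivan 5155 AM.

Sivan 9, 5155 AM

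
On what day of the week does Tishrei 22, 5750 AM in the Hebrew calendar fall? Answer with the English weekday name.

Saturday

This is JDN 2447821 (21 October 1989 Gregorian).
2447821 ≡ 5 (mod 7); counting from Monday = 0 gives Saturday.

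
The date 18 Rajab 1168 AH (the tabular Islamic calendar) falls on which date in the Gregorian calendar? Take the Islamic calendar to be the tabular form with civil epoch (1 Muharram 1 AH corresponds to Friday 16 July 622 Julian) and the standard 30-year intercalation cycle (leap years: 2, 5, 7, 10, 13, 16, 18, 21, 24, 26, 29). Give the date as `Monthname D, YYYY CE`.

Both dates share Julian Day Number 2362180; in the Gregorian calendar that is 30 April 1755 CE.

April 30, 1755 CE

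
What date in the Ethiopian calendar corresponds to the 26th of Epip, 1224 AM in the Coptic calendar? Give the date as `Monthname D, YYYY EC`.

Both dates share Julian Day Number 2272056; in the Ethiopian calendar that is 26 Hamle 1500 EC.

Hamle 26, 1500 EC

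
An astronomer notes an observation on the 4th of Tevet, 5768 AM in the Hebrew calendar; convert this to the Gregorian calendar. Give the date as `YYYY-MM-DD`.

Julian Day Number of the source date = 2454448.
Converting JDN 2454448 to the Gregorian calendar gives 13 December 2007 CE.

2007-12-13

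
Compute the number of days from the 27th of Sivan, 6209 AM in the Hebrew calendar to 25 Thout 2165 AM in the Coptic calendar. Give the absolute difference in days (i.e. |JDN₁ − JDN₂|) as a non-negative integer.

253

JDN of the first date = 2615708.
JDN of the second date = 2615455.
|2615455 − 2615708| = 253.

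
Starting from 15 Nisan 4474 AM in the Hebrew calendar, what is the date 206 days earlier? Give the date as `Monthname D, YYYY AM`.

Elul 16, 4473 AM

JDN of 15 Nisan 4474 AM = 1981941.
1981941 − 206 = 1981735.
JDN 1981735 in the Hebrew calendar is Elul 16, 4473 AM.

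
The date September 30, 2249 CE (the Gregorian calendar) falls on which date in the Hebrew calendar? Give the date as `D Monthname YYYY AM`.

23 Tishrei 6010 AM

Julian Day Number of the source date = 2542763.
Converting JDN 2542763 to the Hebrew calendar gives 23 Tishrei 6010 AM.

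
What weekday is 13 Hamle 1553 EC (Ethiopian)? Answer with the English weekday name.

Monday

This is JDN 2291401 (17 July 1561 Gregorian).
Since JDN mod 7 = 0 (0 = Monday), the day is Monday.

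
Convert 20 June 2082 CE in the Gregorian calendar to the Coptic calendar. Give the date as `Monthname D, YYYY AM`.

Paoni 13, 1798 AM

Both dates share Julian Day Number 2481666; in the Coptic calendar that is 13 Paoni 1798 AM.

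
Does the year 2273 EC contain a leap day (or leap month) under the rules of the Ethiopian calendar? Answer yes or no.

no

2273 mod 4 = 1; in the Ethiopian calendar a year is leap when year mod 4 = 3, so it is a common year.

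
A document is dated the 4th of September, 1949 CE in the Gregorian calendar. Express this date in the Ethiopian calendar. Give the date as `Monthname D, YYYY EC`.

Nehase 29, 1941 EC

Both dates share Julian Day Number 2433164; in the Ethiopian calendar that is 29 Nehase 1941 EC.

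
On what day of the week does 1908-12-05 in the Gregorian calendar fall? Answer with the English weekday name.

Saturday

Since JDN mod 7 = 5 (0 = Monday), the day is Saturday.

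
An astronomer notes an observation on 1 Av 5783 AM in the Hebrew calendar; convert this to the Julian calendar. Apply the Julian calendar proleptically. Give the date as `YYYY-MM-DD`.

2023-07-06

Both dates share Julian Day Number 2460145; in the Julian calendar that is 6 July 2023 CE.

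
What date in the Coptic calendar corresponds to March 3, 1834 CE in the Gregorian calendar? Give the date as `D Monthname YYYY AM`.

25 Meshir 1550 AM

Julian Day Number of the source date = 2390976.
Converting JDN 2390976 to the Coptic calendar gives 25 Meshir 1550 AM.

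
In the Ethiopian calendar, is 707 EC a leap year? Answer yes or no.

yes

707 mod 4 = 3; in the Ethiopian calendar a year is leap when year mod 4 = 3, so it is a leap year.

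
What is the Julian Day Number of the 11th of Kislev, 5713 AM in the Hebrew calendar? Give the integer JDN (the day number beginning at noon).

In the Gregorian calendar the same day is 29 November 1952.
JDN 2299161 is 15 October 1582 CE (Gregorian); the target day is +135185 days from there, so JDN = 2434346.

2434346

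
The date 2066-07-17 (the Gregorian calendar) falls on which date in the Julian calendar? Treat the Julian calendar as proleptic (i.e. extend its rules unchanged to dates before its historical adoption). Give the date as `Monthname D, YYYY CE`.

July 4, 2066 CE

The Julian–Gregorian offset here is 13 days (Julian trailing).
17 July 2066 Gregorian − 13 days → 4 July 2066 Julian.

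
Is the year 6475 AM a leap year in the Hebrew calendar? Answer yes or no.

no

Hebrew year 6475 is year 15 of its 19-year Metonic cycle; leap years are at positions 3, 6, 8, 11, 14, 17, 19, so it is a common year (12 months).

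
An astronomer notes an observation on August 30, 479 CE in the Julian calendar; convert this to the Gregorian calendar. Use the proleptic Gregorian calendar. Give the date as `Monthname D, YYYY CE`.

For dates in this range the Gregorian date is 1 day ahead of the Julian.
30 August 479 Julian + 1 day → 31 August 479 Gregorian.

August 31, 479 CE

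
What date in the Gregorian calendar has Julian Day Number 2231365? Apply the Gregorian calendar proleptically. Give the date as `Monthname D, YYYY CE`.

Counting from JDN 2299161 = 15 Oct 1582 gives an offset of -67796 days.

March 2, 1397 CE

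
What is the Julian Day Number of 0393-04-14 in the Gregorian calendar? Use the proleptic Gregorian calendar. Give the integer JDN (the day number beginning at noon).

1864704

JDN 2299161 is 15 October 1582 CE (Gregorian); the target day is −434457 days from there, so JDN = 1864704.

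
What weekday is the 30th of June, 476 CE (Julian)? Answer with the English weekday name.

Wednesday

Equivalently 1 July 476 Gregorian, JDN 1895098.
1895098 ≡ 2 (mod 7); counting from Monday = 0 gives Wednesday.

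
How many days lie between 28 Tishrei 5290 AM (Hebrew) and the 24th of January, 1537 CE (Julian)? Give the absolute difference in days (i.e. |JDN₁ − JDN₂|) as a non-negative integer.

JDN of the first date = 2279799.
JDN of the second date = 2282471.
|2282471 − 2279799| = 2672.

2672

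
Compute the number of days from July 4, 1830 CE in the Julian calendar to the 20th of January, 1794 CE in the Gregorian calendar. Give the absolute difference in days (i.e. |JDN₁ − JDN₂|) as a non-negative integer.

13325

JDN of the first date = 2389650.
JDN of the second date = 2376325.
|2376325 − 2389650| = 13325.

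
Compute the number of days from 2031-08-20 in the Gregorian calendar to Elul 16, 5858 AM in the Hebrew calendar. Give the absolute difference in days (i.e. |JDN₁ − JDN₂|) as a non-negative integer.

First date → JDN 2463099; second date → JDN 2487595.
The interval is |2463099 − 2487595| = 24496 days.

24496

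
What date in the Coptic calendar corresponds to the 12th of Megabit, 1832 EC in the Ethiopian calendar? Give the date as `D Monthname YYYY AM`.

12 Paremhat 1556 AM

Both dates share Julian Day Number 2393185; in the Coptic calendar that is 12 Paremhat 1556 AM.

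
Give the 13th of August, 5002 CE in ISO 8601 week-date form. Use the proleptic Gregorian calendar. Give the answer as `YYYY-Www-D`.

5002-W32-5

The weekday is Friday (ISO weekday 5).
That Friday belongs to ISO week 32 of ISO year 5002.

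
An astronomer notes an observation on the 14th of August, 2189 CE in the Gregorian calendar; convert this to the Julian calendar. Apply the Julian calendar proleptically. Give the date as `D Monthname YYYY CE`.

31 July 2189 CE

The Julian–Gregorian offset here is 14 days (Julian trailing).
14 August 2189 Gregorian − 14 days → 31 July 2189 Julian.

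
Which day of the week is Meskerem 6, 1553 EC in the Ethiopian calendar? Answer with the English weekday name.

Equivalently 13 September 1560 Gregorian, JDN 2291094.
Since JDN mod 7 = 1 (0 = Monday), the day is Tuesday.

Tuesday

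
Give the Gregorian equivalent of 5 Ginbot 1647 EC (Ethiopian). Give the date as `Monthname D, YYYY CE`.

Both dates share Julian Day Number 2325666; in the Gregorian calendar that is 10 May 1655 CE.

May 10, 1655 CE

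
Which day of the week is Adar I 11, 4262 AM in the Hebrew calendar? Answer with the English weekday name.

Tuesday

Equivalently 7 February 502 Gregorian, JDN 1904449.
JDN 1904449 mod 7 = 1, and JDN 0 was a Monday, so this is a Tuesday.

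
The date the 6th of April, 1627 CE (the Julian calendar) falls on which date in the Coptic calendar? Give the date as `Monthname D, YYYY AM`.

Parmouti 11, 1343 AM

Both dates share Julian Day Number 2315415; in the Coptic calendar that is 11 Parmouti 1343 AM.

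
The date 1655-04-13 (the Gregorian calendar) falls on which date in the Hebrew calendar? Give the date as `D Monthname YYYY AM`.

Both dates share Julian Day Number 2325639; in the Hebrew calendar that is 6 Nisan 5415 AM.

6 Nisan 5415 AM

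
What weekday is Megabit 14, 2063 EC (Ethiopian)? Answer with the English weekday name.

Monday

Equivalently 23 March 2071 Gregorian, JDN 2477559.
JDN 2477559 mod 7 = 0, and JDN 0 was a Monday, so this is a Monday.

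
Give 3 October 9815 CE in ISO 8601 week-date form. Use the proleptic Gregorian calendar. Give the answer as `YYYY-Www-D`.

The weekday is Tuesday (ISO weekday 2).
That Tuesday belongs to ISO week 40 of ISO year 9815.

9815-W40-2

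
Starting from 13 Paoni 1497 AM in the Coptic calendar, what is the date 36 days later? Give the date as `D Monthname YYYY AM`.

19 Epip 1497 AM

Counting 36 days forward from JDN 2371726 reaches JDN 2371762, which is 19 Epip 1497 AM.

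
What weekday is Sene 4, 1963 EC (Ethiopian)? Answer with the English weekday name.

Friday

This is JDN 2441114 (11 June 1971 Gregorian).
2441114 ≡ 4 (mod 7); counting from Monday = 0 gives Friday.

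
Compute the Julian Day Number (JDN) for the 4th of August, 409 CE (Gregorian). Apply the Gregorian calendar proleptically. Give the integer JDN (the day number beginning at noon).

1870660

JDN 2299161 is 15 October 1582 CE (Gregorian); the target day is −428501 days from there, so JDN = 1870660.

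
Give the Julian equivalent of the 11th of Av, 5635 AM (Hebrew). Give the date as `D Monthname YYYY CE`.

31 July 1875 CE

Julian Day Number of the source date = 2406113.
Converting JDN 2406113 to the Julian calendar gives 31 July 1875 CE.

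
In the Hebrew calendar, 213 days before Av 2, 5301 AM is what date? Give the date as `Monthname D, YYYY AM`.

Tevet 25, 5301 AM

The starting date is JDN 2284115; 2284115 − 213 = 2283902.
JDN 2283902 corresponds to Tevet 25, 5301 AM.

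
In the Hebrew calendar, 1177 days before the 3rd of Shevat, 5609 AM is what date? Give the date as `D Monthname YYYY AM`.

The starting date is JDN 2396419; 2396419 − 1177 = 2395242.
JDN 2395242 corresponds to 6 Cheshvan 5606 AM.

6 Cheshvan 5606 AM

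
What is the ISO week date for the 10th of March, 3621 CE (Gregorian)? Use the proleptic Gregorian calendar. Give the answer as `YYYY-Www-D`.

3621-W10-3

The weekday is Wednesday (ISO weekday 3).
That Wednesday belongs to ISO week 10 of ISO year 3621.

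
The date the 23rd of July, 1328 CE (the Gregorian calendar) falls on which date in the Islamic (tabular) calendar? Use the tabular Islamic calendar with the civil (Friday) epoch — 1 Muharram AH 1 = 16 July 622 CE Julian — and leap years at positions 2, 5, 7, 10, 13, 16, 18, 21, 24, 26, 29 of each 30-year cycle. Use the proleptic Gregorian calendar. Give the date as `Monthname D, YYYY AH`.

Ramadan 6, 728 AH

Both dates share Julian Day Number 2206306; in the tabular Islamic calendar that is 6 Ramadan 728 AH.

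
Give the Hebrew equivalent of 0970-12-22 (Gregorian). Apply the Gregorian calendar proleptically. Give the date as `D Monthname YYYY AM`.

Both dates share Julian Day Number 2075701; in the Hebrew calendar that is 16 Tevet 4731 AM.

16 Tevet 4731 AM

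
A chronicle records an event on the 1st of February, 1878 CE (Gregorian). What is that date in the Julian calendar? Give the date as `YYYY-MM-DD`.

1878-01-20

At this point the Julian calendar is 12 days behind the Gregorian.
1 February 1878 Gregorian − 12 days → 20 January 1878 Julian.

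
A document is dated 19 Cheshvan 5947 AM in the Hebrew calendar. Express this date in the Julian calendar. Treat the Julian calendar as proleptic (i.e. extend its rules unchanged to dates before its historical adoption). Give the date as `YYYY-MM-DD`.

Both dates share Julian Day Number 2519785; in the Julian calendar that is 18 October 2186 CE.

2186-10-18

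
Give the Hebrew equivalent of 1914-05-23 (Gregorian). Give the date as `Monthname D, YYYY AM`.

Julian Day Number of the source date = 2420276.
Converting JDN 2420276 to the Hebrew calendar gives 27 Iyar 5674 AM.

Iyar 27, 5674 AM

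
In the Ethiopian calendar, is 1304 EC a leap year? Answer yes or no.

no

1304 mod 4 = 0; in the Ethiopian calendar a year is leap when year mod 4 = 3, so it is a common year.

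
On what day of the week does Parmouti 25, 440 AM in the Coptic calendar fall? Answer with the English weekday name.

Thursday

Equivalently 24 April 724 Gregorian, JDN 1985609.
JDN 1985609 mod 7 = 3, and JDN 0 was a Monday, so this is a Thursday.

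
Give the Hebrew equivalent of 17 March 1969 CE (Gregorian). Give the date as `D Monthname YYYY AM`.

27 Adar 5729 AM

Julian Day Number of the source date = 2440298.
Converting JDN 2440298 to the Hebrew calendar gives 27 Adar 5729 AM.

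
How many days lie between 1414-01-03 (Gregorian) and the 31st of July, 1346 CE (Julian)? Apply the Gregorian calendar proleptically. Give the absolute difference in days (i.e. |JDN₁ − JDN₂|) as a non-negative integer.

24619

JDN of the first date = 2237515.
JDN of the second date = 2212896.
|2212896 − 2237515| = 24619.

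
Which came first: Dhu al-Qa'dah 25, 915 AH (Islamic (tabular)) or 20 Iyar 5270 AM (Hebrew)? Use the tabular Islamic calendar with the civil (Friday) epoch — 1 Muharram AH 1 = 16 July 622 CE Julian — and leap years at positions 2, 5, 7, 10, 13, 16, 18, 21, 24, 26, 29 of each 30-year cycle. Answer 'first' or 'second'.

first

First date → JDN 2272650; second date → JDN 2272705.
JDN 2272650 < JDN 2272705, so the first date is earlier.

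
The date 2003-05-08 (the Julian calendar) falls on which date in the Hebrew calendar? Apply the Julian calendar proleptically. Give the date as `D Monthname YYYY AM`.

19 Iyar 5763 AM

Both dates share Julian Day Number 2452781; in the Hebrew calendar that is 19 Iyar 5763 AM.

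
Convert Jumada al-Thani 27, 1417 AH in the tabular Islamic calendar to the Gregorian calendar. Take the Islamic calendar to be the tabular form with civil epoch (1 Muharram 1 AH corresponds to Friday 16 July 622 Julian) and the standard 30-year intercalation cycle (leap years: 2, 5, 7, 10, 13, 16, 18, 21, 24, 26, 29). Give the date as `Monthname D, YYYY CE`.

November 9, 1996 CE

Julian Day Number of the source date = 2450397.
Converting JDN 2450397 to the Gregorian calendar gives 9 November 1996 CE.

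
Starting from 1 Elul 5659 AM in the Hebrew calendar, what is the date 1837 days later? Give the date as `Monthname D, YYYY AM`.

Elul 7, 5664 AM

The starting date is JDN 2414874; 2414874 + 1837 = 2416711.
JDN 2416711 corresponds to Elul 7, 5664 AM.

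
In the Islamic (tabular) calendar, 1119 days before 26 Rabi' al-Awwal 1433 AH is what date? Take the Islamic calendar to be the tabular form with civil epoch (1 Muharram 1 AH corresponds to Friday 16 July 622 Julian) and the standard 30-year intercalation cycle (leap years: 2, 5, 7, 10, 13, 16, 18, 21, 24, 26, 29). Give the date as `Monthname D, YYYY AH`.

Counting 1119 days back from JDN 2455977 reaches JDN 2454858, which is Muharram 29, 1430 AH.

Muharram 29, 1430 AH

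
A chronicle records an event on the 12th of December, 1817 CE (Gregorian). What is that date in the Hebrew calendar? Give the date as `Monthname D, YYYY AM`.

Both dates share Julian Day Number 2385051; in the Hebrew calendar that is 3 Tevet 5578 AM.

Tevet 3, 5578 AM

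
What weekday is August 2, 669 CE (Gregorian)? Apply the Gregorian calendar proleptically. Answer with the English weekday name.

Monday

1965621 ≡ 0 (mod 7); counting from Monday = 0 gives Monday.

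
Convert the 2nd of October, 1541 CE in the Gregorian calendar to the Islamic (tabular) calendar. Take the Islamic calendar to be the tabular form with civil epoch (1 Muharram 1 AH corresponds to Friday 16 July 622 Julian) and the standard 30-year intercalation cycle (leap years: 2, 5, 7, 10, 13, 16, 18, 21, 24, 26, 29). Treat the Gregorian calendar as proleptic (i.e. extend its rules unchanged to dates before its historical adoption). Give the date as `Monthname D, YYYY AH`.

Julian Day Number of the source date = 2284173.
Converting JDN 2284173 to the tabular Islamic calendar gives 1 Jumada al-Thani 948 AH.

Jumada al-Thani 1, 948 AH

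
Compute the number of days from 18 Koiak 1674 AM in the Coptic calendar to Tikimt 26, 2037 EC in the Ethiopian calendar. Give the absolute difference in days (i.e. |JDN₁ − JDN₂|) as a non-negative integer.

First date → JDN 2436200; second date → JDN 2467925.
The interval is |2436200 − 2467925| = 31725 days.

31725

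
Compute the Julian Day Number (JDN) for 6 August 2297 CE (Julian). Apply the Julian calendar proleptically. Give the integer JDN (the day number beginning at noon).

2560255

In the Gregorian calendar the same day is 21 August 2297.
JDN 2451545 is 1 January 2000 CE (Gregorian); the target day is +108710 days from there, so JDN = 2560255.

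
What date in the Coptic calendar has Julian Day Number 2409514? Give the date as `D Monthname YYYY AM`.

25 Hathor 1601 AM

The Gregorian equivalent of JDN 2409514 is 3 December 1884.
In the Coptic calendar that day is 25 Hathor 1601 AM.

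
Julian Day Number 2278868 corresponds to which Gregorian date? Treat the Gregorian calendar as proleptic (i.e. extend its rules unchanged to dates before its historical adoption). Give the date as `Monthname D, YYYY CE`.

Counting from JDN 2299161 = 15 Oct 1582 gives an offset of -20293 days.

March 25, 1527 CE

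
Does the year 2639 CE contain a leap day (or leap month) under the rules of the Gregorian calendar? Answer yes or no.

2639 is not divisible by 4, so it is a common year.

no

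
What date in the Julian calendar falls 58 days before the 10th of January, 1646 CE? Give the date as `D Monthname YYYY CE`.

13 November 1645 CE

JDN of the 10th of January, 1646 CE = 2322269.
2322269 − 58 = 2322211.
JDN 2322211 in the Julian calendar is 13 November 1645 CE.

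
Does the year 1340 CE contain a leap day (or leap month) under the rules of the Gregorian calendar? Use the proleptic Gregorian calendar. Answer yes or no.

1340 is divisible by 4 and not by 100, so it is a leap year.

yes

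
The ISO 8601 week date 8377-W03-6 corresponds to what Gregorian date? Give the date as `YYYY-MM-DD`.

8377-01-22

ISO week 1 of 8377 is the week containing the first Thursday of 8377.
Week 3, day 6 (Saturday) lands on 8377-01-22.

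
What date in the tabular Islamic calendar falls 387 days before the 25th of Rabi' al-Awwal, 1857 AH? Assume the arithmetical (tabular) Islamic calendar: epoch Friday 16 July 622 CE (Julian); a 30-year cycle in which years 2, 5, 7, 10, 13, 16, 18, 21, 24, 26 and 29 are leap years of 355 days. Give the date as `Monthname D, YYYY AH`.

Counting 387 days back from JDN 2606228 reaches JDN 2605841, which is Safar 22, 1856 AH.

Safar 22, 1856 AH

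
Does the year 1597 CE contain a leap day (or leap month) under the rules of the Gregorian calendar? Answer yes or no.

1597 is not divisible by 4, so it is a common year.

no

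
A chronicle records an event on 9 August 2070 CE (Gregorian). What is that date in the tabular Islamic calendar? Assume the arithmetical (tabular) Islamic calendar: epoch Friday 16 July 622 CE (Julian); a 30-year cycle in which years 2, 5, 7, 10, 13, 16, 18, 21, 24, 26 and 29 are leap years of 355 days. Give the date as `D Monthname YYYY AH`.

Both dates share Julian Day Number 2477333; in the tabular Islamic calendar that is 2 Rajab 1493 AH.

2 Rajab 1493 AH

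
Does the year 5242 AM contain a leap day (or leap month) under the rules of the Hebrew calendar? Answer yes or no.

Hebrew year 5242 is year 17 of its 19-year Metonic cycle; leap years are at positions 3, 6, 8, 11, 14, 17, 19, so it is a leap year (13 months).

yes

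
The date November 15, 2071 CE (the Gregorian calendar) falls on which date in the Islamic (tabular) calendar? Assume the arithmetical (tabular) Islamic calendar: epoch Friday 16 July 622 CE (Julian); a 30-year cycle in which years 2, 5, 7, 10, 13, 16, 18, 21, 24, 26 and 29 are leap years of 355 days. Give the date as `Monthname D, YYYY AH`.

Both dates share Julian Day Number 2477796; in the tabular Islamic calendar that is 22 Shawwal 1494 AH.

Shawwal 22, 1494 AH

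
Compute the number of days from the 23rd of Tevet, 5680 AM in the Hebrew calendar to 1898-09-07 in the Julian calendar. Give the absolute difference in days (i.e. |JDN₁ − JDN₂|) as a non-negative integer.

JDN of the first date = 2422338.
JDN of the second date = 2414552.
|2414552 − 2422338| = 7786.

7786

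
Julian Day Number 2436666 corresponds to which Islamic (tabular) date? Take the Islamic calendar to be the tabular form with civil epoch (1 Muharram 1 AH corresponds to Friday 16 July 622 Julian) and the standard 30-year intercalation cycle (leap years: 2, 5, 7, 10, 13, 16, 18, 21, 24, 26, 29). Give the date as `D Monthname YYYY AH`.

The Gregorian equivalent of JDN 2436666 is 7 April 1959.
In the tabular Islamic calendar that day is 28 Ramadan 1378 AH.

28 Ramadan 1378 AH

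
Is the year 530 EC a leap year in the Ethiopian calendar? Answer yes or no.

530 mod 4 = 2; in the Ethiopian calendar a year is leap when year mod 4 = 3, so it is a common year.

no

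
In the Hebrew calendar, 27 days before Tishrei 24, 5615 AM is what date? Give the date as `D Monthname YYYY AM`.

Counting 27 days back from JDN 2398508 reaches JDN 2398481, which is 26 Elul 5614 AM.

26 Elul 5614 AM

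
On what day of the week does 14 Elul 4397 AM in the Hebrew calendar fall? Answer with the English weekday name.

This is JDN 1953974 (12 September 637 Gregorian).
1953974 ≡ 1 (mod 7); counting from Monday = 0 gives Tuesday.

Tuesday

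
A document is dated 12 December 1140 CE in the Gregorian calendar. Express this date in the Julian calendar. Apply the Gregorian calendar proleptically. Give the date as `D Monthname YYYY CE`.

The Julian–Gregorian offset here is 7 days (Julian trailing).
12 December 1140 Gregorian − 7 days → 5 December 1140 Julian.

5 December 1140 CE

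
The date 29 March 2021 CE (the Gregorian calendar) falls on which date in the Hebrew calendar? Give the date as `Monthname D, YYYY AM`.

Nisan 16, 5781 AM

Julian Day Number of the source date = 2459303.
Converting JDN 2459303 to the Hebrew calendar gives 16 Nisan 5781 AM.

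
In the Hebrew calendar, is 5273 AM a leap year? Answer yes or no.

no

Hebrew year 5273 is year 10 of its 19-year Metonic cycle; leap years are at positions 3, 6, 8, 11, 14, 17, 19, so it is a common year (12 months).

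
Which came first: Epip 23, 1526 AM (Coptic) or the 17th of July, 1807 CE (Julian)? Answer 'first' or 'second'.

second

First date → JDN 2382358; second date → JDN 2381262.
JDN 2381262 < JDN 2382358, so the second date is earlier.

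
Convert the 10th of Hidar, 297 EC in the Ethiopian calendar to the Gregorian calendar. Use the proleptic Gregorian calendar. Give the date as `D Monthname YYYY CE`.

7 November 304 CE

Both dates share Julian Day Number 1832404; in the Gregorian calendar that is 7 November 304 CE.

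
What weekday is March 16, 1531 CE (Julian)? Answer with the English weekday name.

Thursday

Equivalently 26 March 1531 Gregorian, JDN 2280330.
2280330 ≡ 3 (mod 7); counting from Monday = 0 gives Thursday.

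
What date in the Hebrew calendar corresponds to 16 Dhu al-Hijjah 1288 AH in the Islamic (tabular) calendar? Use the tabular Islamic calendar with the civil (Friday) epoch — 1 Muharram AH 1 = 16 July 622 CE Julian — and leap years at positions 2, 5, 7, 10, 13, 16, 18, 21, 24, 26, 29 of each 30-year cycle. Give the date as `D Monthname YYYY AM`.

Both dates share Julian Day Number 2404850; in the Hebrew calendar that is 17 Adar I 5632 AM.

17 Adar I 5632 AM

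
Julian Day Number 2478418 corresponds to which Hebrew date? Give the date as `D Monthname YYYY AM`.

The Gregorian equivalent of JDN 2478418 is 29 July 2073.
In the Hebrew calendar that day is 24 Tammuz 5833 AM.

24 Tammuz 5833 AM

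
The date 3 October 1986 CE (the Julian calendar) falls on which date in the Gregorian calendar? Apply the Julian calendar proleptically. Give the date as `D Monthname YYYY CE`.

For dates in this range the Gregorian date is 13 days ahead of the Julian.
3 October 1986 Julian + 13 days → 16 October 1986 Gregorian.

16 October 1986 CE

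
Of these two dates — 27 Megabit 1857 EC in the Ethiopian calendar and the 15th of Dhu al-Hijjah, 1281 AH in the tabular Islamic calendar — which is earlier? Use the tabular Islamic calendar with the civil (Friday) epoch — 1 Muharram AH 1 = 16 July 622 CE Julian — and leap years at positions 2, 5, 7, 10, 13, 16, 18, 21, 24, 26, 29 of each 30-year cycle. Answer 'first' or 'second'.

first

The two dates have Julian Day Numbers 2402331 and 2402368 respectively.
Since 2402331 < 2402368, the first date comes first.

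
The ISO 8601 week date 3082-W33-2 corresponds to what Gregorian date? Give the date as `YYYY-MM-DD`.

ISO week 1 of 3082 is the week containing the first Thursday of 3082.
Week 33, day 2 (Tuesday) lands on 3082-08-15.

3082-08-15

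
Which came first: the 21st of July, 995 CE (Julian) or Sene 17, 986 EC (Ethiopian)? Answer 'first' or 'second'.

second

Converting both to JDN: 2084683 vs 2084278; the smaller is the second.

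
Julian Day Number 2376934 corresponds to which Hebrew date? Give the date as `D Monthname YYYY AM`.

8 Tishrei 5556 AM

JDN 2376934 is 21 September 1795 in the Gregorian calendar.
In the Hebrew calendar that day is 8 Tishrei 5556 AM.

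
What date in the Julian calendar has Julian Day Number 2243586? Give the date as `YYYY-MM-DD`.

1430-08-09

The proleptic Gregorian equivalent of JDN 2243586 is 18 August 1430.
In the Julian calendar that day is 1430-08-09.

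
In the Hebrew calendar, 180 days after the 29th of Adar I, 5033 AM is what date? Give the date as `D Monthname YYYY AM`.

2 Elul 5033 AM

JDN of the 29th of Adar I, 5033 AM = 2186070.
2186070 + 180 = 2186250.
JDN 2186250 in the Hebrew calendar is 2 Elul 5033 AM.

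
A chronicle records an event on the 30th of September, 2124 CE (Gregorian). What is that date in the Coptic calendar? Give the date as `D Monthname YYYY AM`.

19 Thout 1841 AM

Julian Day Number of the source date = 2497108.
Converting JDN 2497108 to the Coptic calendar gives 19 Thout 1841 AM.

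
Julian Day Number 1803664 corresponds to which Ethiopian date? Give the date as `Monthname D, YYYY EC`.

JDN 1803664 is 1 March 226 in the proleptic Gregorian calendar.
In the Ethiopian calendar that day is Megabit 5, 218 EC.

Megabit 5, 218 EC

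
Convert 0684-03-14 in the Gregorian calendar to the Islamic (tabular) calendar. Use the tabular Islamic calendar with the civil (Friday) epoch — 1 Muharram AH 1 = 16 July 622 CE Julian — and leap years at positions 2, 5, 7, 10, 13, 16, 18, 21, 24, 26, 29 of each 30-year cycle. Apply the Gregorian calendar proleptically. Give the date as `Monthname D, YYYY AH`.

Julian Day Number of the source date = 1970959.
Converting JDN 1970959 to the tabular Islamic calendar gives 18 Rajab 64 AH.

Rajab 18, 64 AH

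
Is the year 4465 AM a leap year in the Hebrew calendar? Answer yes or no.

yes

Hebrew year 4465 is year 19 of its 19-year Metonic cycle; leap years are at positions 3, 6, 8, 11, 14, 17, 19, so it is a leap year (13 months).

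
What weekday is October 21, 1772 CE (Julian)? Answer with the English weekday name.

Equivalently 1 November 1772 Gregorian, JDN 2368575.
JDN 2368575 mod 7 = 6, and JDN 0 was a Monday, so this is a Sunday.

Sunday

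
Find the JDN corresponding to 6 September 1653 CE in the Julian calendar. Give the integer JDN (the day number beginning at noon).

2325065

In the Gregorian calendar the same day is 16 September 1653.
JDN 2400001 is 17 November 1858 CE (Gregorian), MJD 0; the target day is −74936 days from there, so JDN = 2325065.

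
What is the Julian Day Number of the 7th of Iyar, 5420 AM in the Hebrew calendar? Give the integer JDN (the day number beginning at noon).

Equivalently 18 April 1660 (Gregorian).
JDN 2400001 is 17 November 1858 CE (Gregorian), MJD 0; the target day is −72530 days from there, so JDN = 2327471.

2327471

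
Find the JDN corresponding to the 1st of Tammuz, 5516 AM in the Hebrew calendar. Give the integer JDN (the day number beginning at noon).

In the Gregorian calendar the same day is 29 June 1756.
JDN 2451545 is 1 January 2000 CE (Gregorian); the target day is −88939 days from there, so JDN = 2362606.

2362606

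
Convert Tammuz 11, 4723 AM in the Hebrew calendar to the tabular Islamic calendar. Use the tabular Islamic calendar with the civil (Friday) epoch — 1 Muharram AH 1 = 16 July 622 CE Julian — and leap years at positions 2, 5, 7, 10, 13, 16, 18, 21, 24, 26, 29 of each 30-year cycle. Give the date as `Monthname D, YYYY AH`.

Jumada al-Thani 9, 352 AH

The source date corresponds to 10 July 963 in the proleptic Gregorian calendar (JDN 2072979).
That day falls on 9 Jumada al-Thani 352 AH in the tabular Islamic calendar.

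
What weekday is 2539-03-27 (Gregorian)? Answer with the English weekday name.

Friday

JDN 2648496 mod 7 = 4, and JDN 0 was a Monday, so this is a Friday.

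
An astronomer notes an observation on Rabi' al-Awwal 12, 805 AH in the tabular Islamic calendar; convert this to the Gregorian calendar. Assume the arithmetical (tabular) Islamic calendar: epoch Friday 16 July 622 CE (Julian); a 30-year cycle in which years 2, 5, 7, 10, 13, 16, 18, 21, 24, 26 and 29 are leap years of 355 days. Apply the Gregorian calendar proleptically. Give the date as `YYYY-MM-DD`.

Both dates share Julian Day Number 2233421; in the Gregorian calendar that is 19 October 1402 CE.

1402-10-19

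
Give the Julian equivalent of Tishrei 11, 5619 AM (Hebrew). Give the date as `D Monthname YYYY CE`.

7 September 1858 CE

Both dates share Julian Day Number 2399942; in the Julian calendar that is 7 September 1858 CE.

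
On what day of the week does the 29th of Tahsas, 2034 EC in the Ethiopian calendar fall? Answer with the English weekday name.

This is JDN 2466892 (7 January 2042 Gregorian).
Since JDN mod 7 = 1 (0 = Monday), the day is Tuesday.

Tuesday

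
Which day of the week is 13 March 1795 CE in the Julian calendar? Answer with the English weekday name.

This is JDN 2376753 (24 March 1795 Gregorian).
2376753 ≡ 1 (mod 7); counting from Monday = 0 gives Tuesday.

Tuesday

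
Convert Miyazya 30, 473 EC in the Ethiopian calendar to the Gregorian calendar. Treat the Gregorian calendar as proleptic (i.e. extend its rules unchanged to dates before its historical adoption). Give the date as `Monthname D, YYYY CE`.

Both dates share Julian Day Number 1896858; in the Gregorian calendar that is 26 April 481 CE.

April 26, 481 CE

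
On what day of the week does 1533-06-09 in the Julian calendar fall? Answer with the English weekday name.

Equivalently 19 June 1533 Gregorian, JDN 2281146.
2281146 ≡ 0 (mod 7); counting from Monday = 0 gives Monday.

Monday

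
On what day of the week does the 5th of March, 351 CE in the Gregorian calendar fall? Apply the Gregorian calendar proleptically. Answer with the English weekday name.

JDN 1849323 mod 7 = 0, and JDN 0 was a Monday, so this is a Monday.

Monday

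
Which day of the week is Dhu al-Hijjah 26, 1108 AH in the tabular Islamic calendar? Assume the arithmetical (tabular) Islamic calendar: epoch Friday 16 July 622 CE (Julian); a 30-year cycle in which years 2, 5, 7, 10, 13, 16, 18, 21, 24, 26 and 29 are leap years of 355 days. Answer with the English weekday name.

Tuesday

This is JDN 2341074 (16 July 1697 Gregorian).
2341074 ≡ 1 (mod 7); counting from Monday = 0 gives Tuesday.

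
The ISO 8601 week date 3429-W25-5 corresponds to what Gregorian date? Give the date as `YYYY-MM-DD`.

3429-06-19

ISO week 1 of 3429 is the week containing the first Thursday of 3429.
Week 25, day 5 (Friday) lands on 3429-06-19.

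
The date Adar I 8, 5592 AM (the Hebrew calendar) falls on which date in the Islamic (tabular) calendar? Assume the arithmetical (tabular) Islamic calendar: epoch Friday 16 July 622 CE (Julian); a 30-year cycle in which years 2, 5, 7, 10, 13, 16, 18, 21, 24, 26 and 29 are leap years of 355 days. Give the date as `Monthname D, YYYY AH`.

Julian Day Number of the source date = 2390223.
Converting JDN 2390223 to the tabular Islamic calendar gives 7 Ramadan 1247 AH.

Ramadan 7, 1247 AH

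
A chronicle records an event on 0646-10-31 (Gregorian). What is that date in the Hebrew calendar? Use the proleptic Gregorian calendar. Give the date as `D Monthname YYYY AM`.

13 Cheshvan 4407 AM

Julian Day Number of the source date = 1957310.
Converting JDN 1957310 to the Hebrew calendar gives 13 Cheshvan 4407 AM.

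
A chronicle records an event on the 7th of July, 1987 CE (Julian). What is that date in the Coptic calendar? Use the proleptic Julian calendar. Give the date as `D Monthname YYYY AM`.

13 Epip 1703 AM

Julian Day Number of the source date = 2446997.
Converting JDN 2446997 to the Coptic calendar gives 13 Epip 1703 AM.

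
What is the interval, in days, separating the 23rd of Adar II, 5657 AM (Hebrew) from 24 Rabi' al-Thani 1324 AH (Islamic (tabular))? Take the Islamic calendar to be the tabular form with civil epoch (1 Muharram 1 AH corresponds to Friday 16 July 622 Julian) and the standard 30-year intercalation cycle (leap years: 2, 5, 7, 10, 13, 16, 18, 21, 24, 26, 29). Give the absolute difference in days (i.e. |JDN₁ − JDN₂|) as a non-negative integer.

First date → JDN 2414011; second date → JDN 2417379.
The interval is |2414011 − 2417379| = 3368 days.

3368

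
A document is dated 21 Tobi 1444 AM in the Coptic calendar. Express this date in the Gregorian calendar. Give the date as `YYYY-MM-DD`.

Both dates share Julian Day Number 2352226; in the Gregorian calendar that is 28 January 1728 CE.

1728-01-28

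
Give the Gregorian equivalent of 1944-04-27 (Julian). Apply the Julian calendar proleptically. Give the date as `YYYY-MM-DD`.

1944-05-10

The Julian–Gregorian offset here is 13 days (Julian trailing).
27 April 1944 Julian + 13 days → 10 May 1944 Gregorian.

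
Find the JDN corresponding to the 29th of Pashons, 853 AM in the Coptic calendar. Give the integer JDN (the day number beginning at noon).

Equivalently 31 May 1137 (proleptic Gregorian).
JDN 2451545 is 1 January 2000 CE (Gregorian); the target day is −315054 days from there, so JDN = 2136491.

2136491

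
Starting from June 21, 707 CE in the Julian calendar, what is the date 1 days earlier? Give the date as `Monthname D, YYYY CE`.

June 20, 707 CE

Counting 1 day back from JDN 1979461 reaches JDN 1979460, which is June 20, 707 CE.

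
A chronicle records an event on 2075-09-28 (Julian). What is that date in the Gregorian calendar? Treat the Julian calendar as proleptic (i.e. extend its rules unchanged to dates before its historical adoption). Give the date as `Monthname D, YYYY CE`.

October 11, 2075 CE

The Julian–Gregorian offset here is 13 days (Julian trailing).
28 September 2075 Julian + 13 days → 11 October 2075 Gregorian.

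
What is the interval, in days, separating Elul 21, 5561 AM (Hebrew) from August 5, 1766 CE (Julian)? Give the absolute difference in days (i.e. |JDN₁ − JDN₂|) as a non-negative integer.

12797

JDN of the first date = 2379103.
JDN of the second date = 2366306.
|2366306 − 2379103| = 12797.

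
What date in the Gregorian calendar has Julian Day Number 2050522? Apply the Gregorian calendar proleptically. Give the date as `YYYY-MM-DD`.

0902-01-14

Counting from JDN 2299161 = 15 Oct 1582 gives an offset of -248639 days.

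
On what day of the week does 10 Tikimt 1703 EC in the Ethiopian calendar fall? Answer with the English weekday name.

Saturday

In the Gregorian calendar this is 18 October 1710 (JDN 2345915).
JDN 2345915 mod 7 = 5, and JDN 0 was a Monday, so this is a Saturday.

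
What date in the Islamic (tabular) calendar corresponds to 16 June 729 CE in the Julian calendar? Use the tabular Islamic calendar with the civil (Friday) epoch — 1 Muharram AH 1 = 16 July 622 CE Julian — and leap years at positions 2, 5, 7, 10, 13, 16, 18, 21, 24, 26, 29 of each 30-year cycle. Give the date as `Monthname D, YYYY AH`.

Rabi' al-Awwal 14, 111 AH

The source date corresponds to 20 June 729 in the proleptic Gregorian calendar (JDN 1987492).
That day falls on 14 Rabi' al-Awwal 111 AH in the tabular Islamic calendar.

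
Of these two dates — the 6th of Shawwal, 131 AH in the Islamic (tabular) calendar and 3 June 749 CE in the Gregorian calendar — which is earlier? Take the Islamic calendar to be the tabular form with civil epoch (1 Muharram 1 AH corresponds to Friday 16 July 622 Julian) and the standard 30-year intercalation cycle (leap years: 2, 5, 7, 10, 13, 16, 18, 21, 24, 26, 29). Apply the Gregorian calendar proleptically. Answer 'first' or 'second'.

First date → JDN 1994779; second date → JDN 1994780.
JDN 1994779 < JDN 1994780, so the first date is earlier.

first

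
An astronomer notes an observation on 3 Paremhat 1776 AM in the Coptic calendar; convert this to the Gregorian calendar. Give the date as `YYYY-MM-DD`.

2060-03-12

Both dates share Julian Day Number 2473531; in the Gregorian calendar that is 12 March 2060 CE.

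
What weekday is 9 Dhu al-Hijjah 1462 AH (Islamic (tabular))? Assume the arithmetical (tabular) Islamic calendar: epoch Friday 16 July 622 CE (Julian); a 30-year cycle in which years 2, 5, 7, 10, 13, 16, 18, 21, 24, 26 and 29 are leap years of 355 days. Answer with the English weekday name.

Friday

This is JDN 2466503 (14 December 2040 Gregorian).
Since JDN mod 7 = 4 (0 = Monday), the day is Friday.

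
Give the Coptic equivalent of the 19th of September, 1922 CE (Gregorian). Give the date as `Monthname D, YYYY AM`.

Thout 9, 1639 AM

Julian Day Number of the source date = 2423317.
Converting JDN 2423317 to the Coptic calendar gives 9 Thout 1639 AM.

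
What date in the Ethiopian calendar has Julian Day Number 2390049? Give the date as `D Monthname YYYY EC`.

JDN 2390049 is 19 August 1831 in the Gregorian calendar.
In the Ethiopian calendar that day is 14 Nehase 1823 EC.

14 Nehase 1823 EC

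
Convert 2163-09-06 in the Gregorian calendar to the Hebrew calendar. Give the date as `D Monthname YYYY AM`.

Julian Day Number of the source date = 2511328.
Converting JDN 2511328 to the Hebrew calendar gives 7 Elul 5923 AM.

7 Elul 5923 AM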